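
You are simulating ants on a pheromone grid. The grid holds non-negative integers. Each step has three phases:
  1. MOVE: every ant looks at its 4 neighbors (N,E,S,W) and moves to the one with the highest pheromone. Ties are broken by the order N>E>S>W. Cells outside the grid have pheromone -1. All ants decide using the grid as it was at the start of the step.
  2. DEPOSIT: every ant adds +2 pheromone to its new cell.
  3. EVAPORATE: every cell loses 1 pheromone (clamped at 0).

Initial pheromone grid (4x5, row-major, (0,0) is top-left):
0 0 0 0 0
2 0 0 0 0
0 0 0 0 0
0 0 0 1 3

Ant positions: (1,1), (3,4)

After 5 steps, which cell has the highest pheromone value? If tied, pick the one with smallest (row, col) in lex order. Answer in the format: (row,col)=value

Answer: (1,0)=3

Derivation:
Step 1: ant0:(1,1)->W->(1,0) | ant1:(3,4)->W->(3,3)
  grid max=3 at (1,0)
Step 2: ant0:(1,0)->N->(0,0) | ant1:(3,3)->E->(3,4)
  grid max=3 at (3,4)
Step 3: ant0:(0,0)->S->(1,0) | ant1:(3,4)->W->(3,3)
  grid max=3 at (1,0)
Step 4: ant0:(1,0)->N->(0,0) | ant1:(3,3)->E->(3,4)
  grid max=3 at (3,4)
Step 5: ant0:(0,0)->S->(1,0) | ant1:(3,4)->W->(3,3)
  grid max=3 at (1,0)
Final grid:
  0 0 0 0 0
  3 0 0 0 0
  0 0 0 0 0
  0 0 0 2 2
Max pheromone 3 at (1,0)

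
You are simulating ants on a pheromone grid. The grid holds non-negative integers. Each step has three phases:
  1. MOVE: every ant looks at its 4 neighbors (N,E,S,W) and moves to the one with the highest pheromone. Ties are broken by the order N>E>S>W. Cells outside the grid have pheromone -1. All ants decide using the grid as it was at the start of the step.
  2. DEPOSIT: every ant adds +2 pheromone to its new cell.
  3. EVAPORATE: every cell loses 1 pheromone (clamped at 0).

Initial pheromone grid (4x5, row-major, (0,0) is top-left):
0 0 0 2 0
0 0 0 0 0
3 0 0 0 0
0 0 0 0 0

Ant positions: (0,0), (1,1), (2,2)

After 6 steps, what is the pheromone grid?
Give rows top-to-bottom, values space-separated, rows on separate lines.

After step 1: ants at (0,1),(0,1),(1,2)
  0 3 0 1 0
  0 0 1 0 0
  2 0 0 0 0
  0 0 0 0 0
After step 2: ants at (0,2),(0,2),(0,2)
  0 2 5 0 0
  0 0 0 0 0
  1 0 0 0 0
  0 0 0 0 0
After step 3: ants at (0,1),(0,1),(0,1)
  0 7 4 0 0
  0 0 0 0 0
  0 0 0 0 0
  0 0 0 0 0
After step 4: ants at (0,2),(0,2),(0,2)
  0 6 9 0 0
  0 0 0 0 0
  0 0 0 0 0
  0 0 0 0 0
After step 5: ants at (0,1),(0,1),(0,1)
  0 11 8 0 0
  0 0 0 0 0
  0 0 0 0 0
  0 0 0 0 0
After step 6: ants at (0,2),(0,2),(0,2)
  0 10 13 0 0
  0 0 0 0 0
  0 0 0 0 0
  0 0 0 0 0

0 10 13 0 0
0 0 0 0 0
0 0 0 0 0
0 0 0 0 0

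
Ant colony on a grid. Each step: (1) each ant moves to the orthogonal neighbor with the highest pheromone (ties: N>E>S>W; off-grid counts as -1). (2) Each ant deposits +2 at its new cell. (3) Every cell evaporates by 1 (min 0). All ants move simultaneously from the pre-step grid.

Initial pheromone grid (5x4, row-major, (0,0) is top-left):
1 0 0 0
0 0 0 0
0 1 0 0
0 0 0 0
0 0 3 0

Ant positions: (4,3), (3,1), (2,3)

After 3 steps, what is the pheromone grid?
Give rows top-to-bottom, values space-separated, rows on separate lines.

After step 1: ants at (4,2),(2,1),(1,3)
  0 0 0 0
  0 0 0 1
  0 2 0 0
  0 0 0 0
  0 0 4 0
After step 2: ants at (3,2),(1,1),(0,3)
  0 0 0 1
  0 1 0 0
  0 1 0 0
  0 0 1 0
  0 0 3 0
After step 3: ants at (4,2),(2,1),(1,3)
  0 0 0 0
  0 0 0 1
  0 2 0 0
  0 0 0 0
  0 0 4 0

0 0 0 0
0 0 0 1
0 2 0 0
0 0 0 0
0 0 4 0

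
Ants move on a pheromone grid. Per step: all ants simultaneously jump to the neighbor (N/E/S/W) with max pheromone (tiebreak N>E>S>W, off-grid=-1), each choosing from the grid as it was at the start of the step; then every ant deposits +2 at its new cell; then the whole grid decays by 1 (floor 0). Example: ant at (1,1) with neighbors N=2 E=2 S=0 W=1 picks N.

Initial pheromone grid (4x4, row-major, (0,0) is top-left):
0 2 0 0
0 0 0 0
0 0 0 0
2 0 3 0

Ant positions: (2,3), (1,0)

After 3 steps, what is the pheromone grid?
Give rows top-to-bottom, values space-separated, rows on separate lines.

After step 1: ants at (1,3),(0,0)
  1 1 0 0
  0 0 0 1
  0 0 0 0
  1 0 2 0
After step 2: ants at (0,3),(0,1)
  0 2 0 1
  0 0 0 0
  0 0 0 0
  0 0 1 0
After step 3: ants at (1,3),(0,2)
  0 1 1 0
  0 0 0 1
  0 0 0 0
  0 0 0 0

0 1 1 0
0 0 0 1
0 0 0 0
0 0 0 0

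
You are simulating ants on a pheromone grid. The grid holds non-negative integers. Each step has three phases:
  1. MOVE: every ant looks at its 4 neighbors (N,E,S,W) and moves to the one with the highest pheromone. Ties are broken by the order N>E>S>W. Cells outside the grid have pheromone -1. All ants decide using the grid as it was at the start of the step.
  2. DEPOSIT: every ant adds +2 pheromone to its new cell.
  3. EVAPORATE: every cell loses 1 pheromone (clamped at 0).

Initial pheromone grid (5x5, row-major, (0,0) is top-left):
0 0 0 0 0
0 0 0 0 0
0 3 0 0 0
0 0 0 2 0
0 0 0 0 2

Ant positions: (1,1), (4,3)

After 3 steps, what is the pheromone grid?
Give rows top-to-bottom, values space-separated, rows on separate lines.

After step 1: ants at (2,1),(3,3)
  0 0 0 0 0
  0 0 0 0 0
  0 4 0 0 0
  0 0 0 3 0
  0 0 0 0 1
After step 2: ants at (1,1),(2,3)
  0 0 0 0 0
  0 1 0 0 0
  0 3 0 1 0
  0 0 0 2 0
  0 0 0 0 0
After step 3: ants at (2,1),(3,3)
  0 0 0 0 0
  0 0 0 0 0
  0 4 0 0 0
  0 0 0 3 0
  0 0 0 0 0

0 0 0 0 0
0 0 0 0 0
0 4 0 0 0
0 0 0 3 0
0 0 0 0 0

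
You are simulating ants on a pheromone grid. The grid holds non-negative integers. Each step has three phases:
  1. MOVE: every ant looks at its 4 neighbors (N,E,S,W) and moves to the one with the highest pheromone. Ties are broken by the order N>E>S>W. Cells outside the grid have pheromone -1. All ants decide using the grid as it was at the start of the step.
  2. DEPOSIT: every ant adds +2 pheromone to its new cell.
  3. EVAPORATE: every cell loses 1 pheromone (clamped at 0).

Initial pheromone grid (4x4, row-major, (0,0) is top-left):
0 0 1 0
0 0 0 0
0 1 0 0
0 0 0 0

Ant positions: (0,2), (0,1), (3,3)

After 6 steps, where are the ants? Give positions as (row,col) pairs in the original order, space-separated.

Step 1: ant0:(0,2)->E->(0,3) | ant1:(0,1)->E->(0,2) | ant2:(3,3)->N->(2,3)
  grid max=2 at (0,2)
Step 2: ant0:(0,3)->W->(0,2) | ant1:(0,2)->E->(0,3) | ant2:(2,3)->N->(1,3)
  grid max=3 at (0,2)
Step 3: ant0:(0,2)->E->(0,3) | ant1:(0,3)->W->(0,2) | ant2:(1,3)->N->(0,3)
  grid max=5 at (0,3)
Step 4: ant0:(0,3)->W->(0,2) | ant1:(0,2)->E->(0,3) | ant2:(0,3)->W->(0,2)
  grid max=7 at (0,2)
Step 5: ant0:(0,2)->E->(0,3) | ant1:(0,3)->W->(0,2) | ant2:(0,2)->E->(0,3)
  grid max=9 at (0,3)
Step 6: ant0:(0,3)->W->(0,2) | ant1:(0,2)->E->(0,3) | ant2:(0,3)->W->(0,2)
  grid max=11 at (0,2)

(0,2) (0,3) (0,2)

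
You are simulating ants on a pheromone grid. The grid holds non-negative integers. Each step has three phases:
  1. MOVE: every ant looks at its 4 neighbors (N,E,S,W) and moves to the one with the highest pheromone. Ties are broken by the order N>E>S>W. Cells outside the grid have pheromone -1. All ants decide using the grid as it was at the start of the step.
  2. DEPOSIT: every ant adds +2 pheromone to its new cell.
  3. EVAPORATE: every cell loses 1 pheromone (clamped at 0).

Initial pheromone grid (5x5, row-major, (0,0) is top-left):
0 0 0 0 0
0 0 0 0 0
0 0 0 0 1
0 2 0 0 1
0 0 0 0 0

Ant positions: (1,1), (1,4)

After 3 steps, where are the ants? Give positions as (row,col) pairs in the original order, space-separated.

Step 1: ant0:(1,1)->N->(0,1) | ant1:(1,4)->S->(2,4)
  grid max=2 at (2,4)
Step 2: ant0:(0,1)->E->(0,2) | ant1:(2,4)->N->(1,4)
  grid max=1 at (0,2)
Step 3: ant0:(0,2)->E->(0,3) | ant1:(1,4)->S->(2,4)
  grid max=2 at (2,4)

(0,3) (2,4)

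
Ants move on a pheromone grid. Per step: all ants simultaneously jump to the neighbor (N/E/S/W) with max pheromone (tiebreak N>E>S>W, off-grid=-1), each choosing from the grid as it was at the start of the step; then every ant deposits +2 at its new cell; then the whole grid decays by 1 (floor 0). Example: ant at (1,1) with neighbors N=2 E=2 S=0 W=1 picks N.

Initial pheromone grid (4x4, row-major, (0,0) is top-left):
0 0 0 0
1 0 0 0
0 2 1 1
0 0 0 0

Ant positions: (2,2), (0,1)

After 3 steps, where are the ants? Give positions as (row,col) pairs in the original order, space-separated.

Step 1: ant0:(2,2)->W->(2,1) | ant1:(0,1)->E->(0,2)
  grid max=3 at (2,1)
Step 2: ant0:(2,1)->N->(1,1) | ant1:(0,2)->E->(0,3)
  grid max=2 at (2,1)
Step 3: ant0:(1,1)->S->(2,1) | ant1:(0,3)->S->(1,3)
  grid max=3 at (2,1)

(2,1) (1,3)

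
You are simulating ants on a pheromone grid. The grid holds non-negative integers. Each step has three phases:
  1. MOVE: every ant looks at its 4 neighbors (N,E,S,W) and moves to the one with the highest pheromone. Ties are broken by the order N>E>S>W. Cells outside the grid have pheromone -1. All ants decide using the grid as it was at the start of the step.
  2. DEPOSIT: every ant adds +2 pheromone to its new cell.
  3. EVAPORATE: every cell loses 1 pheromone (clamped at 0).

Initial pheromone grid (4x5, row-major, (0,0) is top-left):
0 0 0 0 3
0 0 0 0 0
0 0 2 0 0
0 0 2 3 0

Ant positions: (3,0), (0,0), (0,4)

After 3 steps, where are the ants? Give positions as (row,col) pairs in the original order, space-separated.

Step 1: ant0:(3,0)->N->(2,0) | ant1:(0,0)->E->(0,1) | ant2:(0,4)->S->(1,4)
  grid max=2 at (0,4)
Step 2: ant0:(2,0)->N->(1,0) | ant1:(0,1)->E->(0,2) | ant2:(1,4)->N->(0,4)
  grid max=3 at (0,4)
Step 3: ant0:(1,0)->N->(0,0) | ant1:(0,2)->E->(0,3) | ant2:(0,4)->S->(1,4)
  grid max=2 at (0,4)

(0,0) (0,3) (1,4)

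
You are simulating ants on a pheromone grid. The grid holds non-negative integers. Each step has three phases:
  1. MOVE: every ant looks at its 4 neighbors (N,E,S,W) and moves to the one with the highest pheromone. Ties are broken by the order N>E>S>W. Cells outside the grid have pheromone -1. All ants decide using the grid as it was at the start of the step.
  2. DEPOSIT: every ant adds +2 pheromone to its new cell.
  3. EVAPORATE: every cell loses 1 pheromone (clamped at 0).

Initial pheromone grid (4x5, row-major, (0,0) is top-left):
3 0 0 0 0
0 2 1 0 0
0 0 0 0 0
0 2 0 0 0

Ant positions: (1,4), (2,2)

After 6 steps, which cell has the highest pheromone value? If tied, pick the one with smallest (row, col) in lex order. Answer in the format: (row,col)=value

Step 1: ant0:(1,4)->N->(0,4) | ant1:(2,2)->N->(1,2)
  grid max=2 at (0,0)
Step 2: ant0:(0,4)->S->(1,4) | ant1:(1,2)->W->(1,1)
  grid max=2 at (1,1)
Step 3: ant0:(1,4)->N->(0,4) | ant1:(1,1)->E->(1,2)
  grid max=2 at (1,2)
Step 4: ant0:(0,4)->S->(1,4) | ant1:(1,2)->W->(1,1)
  grid max=2 at (1,1)
Step 5: ant0:(1,4)->N->(0,4) | ant1:(1,1)->E->(1,2)
  grid max=2 at (1,2)
Step 6: ant0:(0,4)->S->(1,4) | ant1:(1,2)->W->(1,1)
  grid max=2 at (1,1)
Final grid:
  0 0 0 0 0
  0 2 1 0 1
  0 0 0 0 0
  0 0 0 0 0
Max pheromone 2 at (1,1)

Answer: (1,1)=2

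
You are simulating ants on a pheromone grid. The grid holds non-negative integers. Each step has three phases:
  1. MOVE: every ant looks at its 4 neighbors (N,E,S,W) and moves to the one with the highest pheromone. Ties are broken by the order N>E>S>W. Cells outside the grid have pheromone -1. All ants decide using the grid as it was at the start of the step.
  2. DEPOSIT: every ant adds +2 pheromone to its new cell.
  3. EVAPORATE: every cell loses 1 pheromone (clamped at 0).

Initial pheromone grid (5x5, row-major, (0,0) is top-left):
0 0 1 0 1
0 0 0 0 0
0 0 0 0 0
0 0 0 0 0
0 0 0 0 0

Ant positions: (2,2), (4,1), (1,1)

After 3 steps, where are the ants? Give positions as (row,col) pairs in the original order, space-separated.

Step 1: ant0:(2,2)->N->(1,2) | ant1:(4,1)->N->(3,1) | ant2:(1,1)->N->(0,1)
  grid max=1 at (0,1)
Step 2: ant0:(1,2)->N->(0,2) | ant1:(3,1)->N->(2,1) | ant2:(0,1)->E->(0,2)
  grid max=3 at (0,2)
Step 3: ant0:(0,2)->E->(0,3) | ant1:(2,1)->N->(1,1) | ant2:(0,2)->E->(0,3)
  grid max=3 at (0,3)

(0,3) (1,1) (0,3)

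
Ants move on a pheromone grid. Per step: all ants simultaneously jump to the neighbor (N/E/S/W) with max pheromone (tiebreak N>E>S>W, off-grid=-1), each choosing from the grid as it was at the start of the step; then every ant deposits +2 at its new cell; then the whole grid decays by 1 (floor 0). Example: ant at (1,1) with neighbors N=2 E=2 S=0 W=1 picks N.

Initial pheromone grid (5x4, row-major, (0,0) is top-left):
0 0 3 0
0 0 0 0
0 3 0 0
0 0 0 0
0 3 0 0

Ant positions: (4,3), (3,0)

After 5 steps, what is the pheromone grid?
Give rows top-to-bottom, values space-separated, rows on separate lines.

After step 1: ants at (3,3),(2,0)
  0 0 2 0
  0 0 0 0
  1 2 0 0
  0 0 0 1
  0 2 0 0
After step 2: ants at (2,3),(2,1)
  0 0 1 0
  0 0 0 0
  0 3 0 1
  0 0 0 0
  0 1 0 0
After step 3: ants at (1,3),(1,1)
  0 0 0 0
  0 1 0 1
  0 2 0 0
  0 0 0 0
  0 0 0 0
After step 4: ants at (0,3),(2,1)
  0 0 0 1
  0 0 0 0
  0 3 0 0
  0 0 0 0
  0 0 0 0
After step 5: ants at (1,3),(1,1)
  0 0 0 0
  0 1 0 1
  0 2 0 0
  0 0 0 0
  0 0 0 0

0 0 0 0
0 1 0 1
0 2 0 0
0 0 0 0
0 0 0 0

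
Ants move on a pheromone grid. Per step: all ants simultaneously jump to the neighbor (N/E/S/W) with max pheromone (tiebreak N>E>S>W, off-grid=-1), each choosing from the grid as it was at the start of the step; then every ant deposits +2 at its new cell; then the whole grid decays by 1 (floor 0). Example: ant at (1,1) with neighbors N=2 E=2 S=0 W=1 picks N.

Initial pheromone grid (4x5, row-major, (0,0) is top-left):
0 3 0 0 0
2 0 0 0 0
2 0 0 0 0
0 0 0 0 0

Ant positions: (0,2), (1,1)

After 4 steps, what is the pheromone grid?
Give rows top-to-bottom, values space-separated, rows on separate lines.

After step 1: ants at (0,1),(0,1)
  0 6 0 0 0
  1 0 0 0 0
  1 0 0 0 0
  0 0 0 0 0
After step 2: ants at (0,2),(0,2)
  0 5 3 0 0
  0 0 0 0 0
  0 0 0 0 0
  0 0 0 0 0
After step 3: ants at (0,1),(0,1)
  0 8 2 0 0
  0 0 0 0 0
  0 0 0 0 0
  0 0 0 0 0
After step 4: ants at (0,2),(0,2)
  0 7 5 0 0
  0 0 0 0 0
  0 0 0 0 0
  0 0 0 0 0

0 7 5 0 0
0 0 0 0 0
0 0 0 0 0
0 0 0 0 0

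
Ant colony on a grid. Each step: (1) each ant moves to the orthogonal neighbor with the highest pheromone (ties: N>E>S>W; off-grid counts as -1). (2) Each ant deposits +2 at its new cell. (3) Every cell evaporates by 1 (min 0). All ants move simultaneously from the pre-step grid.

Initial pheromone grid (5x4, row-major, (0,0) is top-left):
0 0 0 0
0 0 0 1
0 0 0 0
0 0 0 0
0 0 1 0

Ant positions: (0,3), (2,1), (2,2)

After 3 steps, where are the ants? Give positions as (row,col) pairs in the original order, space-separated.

Step 1: ant0:(0,3)->S->(1,3) | ant1:(2,1)->N->(1,1) | ant2:(2,2)->N->(1,2)
  grid max=2 at (1,3)
Step 2: ant0:(1,3)->W->(1,2) | ant1:(1,1)->E->(1,2) | ant2:(1,2)->E->(1,3)
  grid max=4 at (1,2)
Step 3: ant0:(1,2)->E->(1,3) | ant1:(1,2)->E->(1,3) | ant2:(1,3)->W->(1,2)
  grid max=6 at (1,3)

(1,3) (1,3) (1,2)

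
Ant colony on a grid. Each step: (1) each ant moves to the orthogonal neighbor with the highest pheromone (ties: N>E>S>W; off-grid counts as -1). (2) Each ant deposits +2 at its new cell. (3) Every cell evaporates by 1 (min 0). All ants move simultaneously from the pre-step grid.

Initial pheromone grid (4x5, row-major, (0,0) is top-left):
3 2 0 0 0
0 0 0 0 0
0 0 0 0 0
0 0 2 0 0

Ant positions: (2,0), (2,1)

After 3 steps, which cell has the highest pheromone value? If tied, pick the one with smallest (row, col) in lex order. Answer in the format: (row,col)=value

Answer: (0,0)=4

Derivation:
Step 1: ant0:(2,0)->N->(1,0) | ant1:(2,1)->N->(1,1)
  grid max=2 at (0,0)
Step 2: ant0:(1,0)->N->(0,0) | ant1:(1,1)->N->(0,1)
  grid max=3 at (0,0)
Step 3: ant0:(0,0)->E->(0,1) | ant1:(0,1)->W->(0,0)
  grid max=4 at (0,0)
Final grid:
  4 3 0 0 0
  0 0 0 0 0
  0 0 0 0 0
  0 0 0 0 0
Max pheromone 4 at (0,0)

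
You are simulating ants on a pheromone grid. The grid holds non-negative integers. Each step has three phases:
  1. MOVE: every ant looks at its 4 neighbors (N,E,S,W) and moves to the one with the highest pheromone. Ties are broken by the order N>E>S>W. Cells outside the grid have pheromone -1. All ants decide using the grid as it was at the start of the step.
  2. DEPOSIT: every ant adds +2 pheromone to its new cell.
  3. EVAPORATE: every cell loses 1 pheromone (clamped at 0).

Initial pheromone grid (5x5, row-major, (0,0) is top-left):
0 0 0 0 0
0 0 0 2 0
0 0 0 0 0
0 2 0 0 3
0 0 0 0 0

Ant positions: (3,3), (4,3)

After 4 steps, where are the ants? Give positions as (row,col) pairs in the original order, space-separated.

Step 1: ant0:(3,3)->E->(3,4) | ant1:(4,3)->N->(3,3)
  grid max=4 at (3,4)
Step 2: ant0:(3,4)->W->(3,3) | ant1:(3,3)->E->(3,4)
  grid max=5 at (3,4)
Step 3: ant0:(3,3)->E->(3,4) | ant1:(3,4)->W->(3,3)
  grid max=6 at (3,4)
Step 4: ant0:(3,4)->W->(3,3) | ant1:(3,3)->E->(3,4)
  grid max=7 at (3,4)

(3,3) (3,4)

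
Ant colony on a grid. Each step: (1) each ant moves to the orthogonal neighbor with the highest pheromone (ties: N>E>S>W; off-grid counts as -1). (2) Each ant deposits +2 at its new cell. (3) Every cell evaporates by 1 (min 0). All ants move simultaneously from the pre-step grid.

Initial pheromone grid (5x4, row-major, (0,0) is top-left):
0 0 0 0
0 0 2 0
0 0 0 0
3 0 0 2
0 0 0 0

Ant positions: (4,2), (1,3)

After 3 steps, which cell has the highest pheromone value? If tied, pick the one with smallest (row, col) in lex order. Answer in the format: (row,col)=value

Answer: (1,2)=3

Derivation:
Step 1: ant0:(4,2)->N->(3,2) | ant1:(1,3)->W->(1,2)
  grid max=3 at (1,2)
Step 2: ant0:(3,2)->E->(3,3) | ant1:(1,2)->N->(0,2)
  grid max=2 at (1,2)
Step 3: ant0:(3,3)->N->(2,3) | ant1:(0,2)->S->(1,2)
  grid max=3 at (1,2)
Final grid:
  0 0 0 0
  0 0 3 0
  0 0 0 1
  0 0 0 1
  0 0 0 0
Max pheromone 3 at (1,2)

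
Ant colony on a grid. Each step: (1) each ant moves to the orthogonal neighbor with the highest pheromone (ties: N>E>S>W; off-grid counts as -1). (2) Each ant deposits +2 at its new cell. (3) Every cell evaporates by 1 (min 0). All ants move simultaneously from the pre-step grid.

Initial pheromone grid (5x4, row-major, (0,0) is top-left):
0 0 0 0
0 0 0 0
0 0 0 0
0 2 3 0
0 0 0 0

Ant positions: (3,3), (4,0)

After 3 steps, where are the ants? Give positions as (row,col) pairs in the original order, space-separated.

Step 1: ant0:(3,3)->W->(3,2) | ant1:(4,0)->N->(3,0)
  grid max=4 at (3,2)
Step 2: ant0:(3,2)->W->(3,1) | ant1:(3,0)->E->(3,1)
  grid max=4 at (3,1)
Step 3: ant0:(3,1)->E->(3,2) | ant1:(3,1)->E->(3,2)
  grid max=6 at (3,2)

(3,2) (3,2)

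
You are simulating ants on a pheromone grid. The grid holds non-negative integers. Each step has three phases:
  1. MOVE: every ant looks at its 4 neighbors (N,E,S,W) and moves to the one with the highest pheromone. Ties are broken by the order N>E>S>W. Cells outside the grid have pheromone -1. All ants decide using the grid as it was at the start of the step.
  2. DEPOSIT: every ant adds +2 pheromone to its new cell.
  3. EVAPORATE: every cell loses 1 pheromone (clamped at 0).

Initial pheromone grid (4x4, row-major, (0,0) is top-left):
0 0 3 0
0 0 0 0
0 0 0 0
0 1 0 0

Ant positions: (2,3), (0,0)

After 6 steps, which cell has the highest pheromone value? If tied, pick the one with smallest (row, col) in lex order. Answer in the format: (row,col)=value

Step 1: ant0:(2,3)->N->(1,3) | ant1:(0,0)->E->(0,1)
  grid max=2 at (0,2)
Step 2: ant0:(1,3)->N->(0,3) | ant1:(0,1)->E->(0,2)
  grid max=3 at (0,2)
Step 3: ant0:(0,3)->W->(0,2) | ant1:(0,2)->E->(0,3)
  grid max=4 at (0,2)
Step 4: ant0:(0,2)->E->(0,3) | ant1:(0,3)->W->(0,2)
  grid max=5 at (0,2)
Step 5: ant0:(0,3)->W->(0,2) | ant1:(0,2)->E->(0,3)
  grid max=6 at (0,2)
Step 6: ant0:(0,2)->E->(0,3) | ant1:(0,3)->W->(0,2)
  grid max=7 at (0,2)
Final grid:
  0 0 7 5
  0 0 0 0
  0 0 0 0
  0 0 0 0
Max pheromone 7 at (0,2)

Answer: (0,2)=7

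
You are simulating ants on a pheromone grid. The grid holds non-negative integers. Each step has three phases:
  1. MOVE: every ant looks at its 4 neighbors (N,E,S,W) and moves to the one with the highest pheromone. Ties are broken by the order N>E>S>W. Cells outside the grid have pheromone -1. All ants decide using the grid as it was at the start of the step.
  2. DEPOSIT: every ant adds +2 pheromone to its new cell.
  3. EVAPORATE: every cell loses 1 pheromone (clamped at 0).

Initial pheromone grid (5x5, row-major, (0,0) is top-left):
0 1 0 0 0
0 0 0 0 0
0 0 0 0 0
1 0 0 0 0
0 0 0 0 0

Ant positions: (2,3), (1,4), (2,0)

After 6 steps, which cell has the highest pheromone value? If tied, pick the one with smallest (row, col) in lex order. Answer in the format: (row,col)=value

Step 1: ant0:(2,3)->N->(1,3) | ant1:(1,4)->N->(0,4) | ant2:(2,0)->S->(3,0)
  grid max=2 at (3,0)
Step 2: ant0:(1,3)->N->(0,3) | ant1:(0,4)->S->(1,4) | ant2:(3,0)->N->(2,0)
  grid max=1 at (0,3)
Step 3: ant0:(0,3)->E->(0,4) | ant1:(1,4)->N->(0,4) | ant2:(2,0)->S->(3,0)
  grid max=3 at (0,4)
Step 4: ant0:(0,4)->S->(1,4) | ant1:(0,4)->S->(1,4) | ant2:(3,0)->N->(2,0)
  grid max=3 at (1,4)
Step 5: ant0:(1,4)->N->(0,4) | ant1:(1,4)->N->(0,4) | ant2:(2,0)->S->(3,0)
  grid max=5 at (0,4)
Step 6: ant0:(0,4)->S->(1,4) | ant1:(0,4)->S->(1,4) | ant2:(3,0)->N->(2,0)
  grid max=5 at (1,4)
Final grid:
  0 0 0 0 4
  0 0 0 0 5
  1 0 0 0 0
  1 0 0 0 0
  0 0 0 0 0
Max pheromone 5 at (1,4)

Answer: (1,4)=5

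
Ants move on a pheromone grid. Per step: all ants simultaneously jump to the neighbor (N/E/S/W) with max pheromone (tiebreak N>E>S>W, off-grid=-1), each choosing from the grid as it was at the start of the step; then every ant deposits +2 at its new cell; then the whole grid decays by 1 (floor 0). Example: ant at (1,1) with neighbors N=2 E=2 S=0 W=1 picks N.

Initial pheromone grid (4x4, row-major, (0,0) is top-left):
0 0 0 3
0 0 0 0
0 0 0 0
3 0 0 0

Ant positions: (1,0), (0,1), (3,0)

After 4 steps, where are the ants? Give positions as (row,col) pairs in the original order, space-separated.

Step 1: ant0:(1,0)->N->(0,0) | ant1:(0,1)->E->(0,2) | ant2:(3,0)->N->(2,0)
  grid max=2 at (0,3)
Step 2: ant0:(0,0)->E->(0,1) | ant1:(0,2)->E->(0,3) | ant2:(2,0)->S->(3,0)
  grid max=3 at (0,3)
Step 3: ant0:(0,1)->E->(0,2) | ant1:(0,3)->S->(1,3) | ant2:(3,0)->N->(2,0)
  grid max=2 at (0,3)
Step 4: ant0:(0,2)->E->(0,3) | ant1:(1,3)->N->(0,3) | ant2:(2,0)->S->(3,0)
  grid max=5 at (0,3)

(0,3) (0,3) (3,0)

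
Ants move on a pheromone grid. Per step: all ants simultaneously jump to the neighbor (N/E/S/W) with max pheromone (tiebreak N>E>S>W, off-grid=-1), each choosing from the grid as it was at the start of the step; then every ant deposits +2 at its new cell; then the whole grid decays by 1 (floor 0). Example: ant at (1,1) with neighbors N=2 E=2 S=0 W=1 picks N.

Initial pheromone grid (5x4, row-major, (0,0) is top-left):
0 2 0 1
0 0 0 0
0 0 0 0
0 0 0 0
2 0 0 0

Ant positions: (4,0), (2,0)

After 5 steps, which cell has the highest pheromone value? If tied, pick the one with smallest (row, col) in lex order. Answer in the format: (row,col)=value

Answer: (0,3)=1

Derivation:
Step 1: ant0:(4,0)->N->(3,0) | ant1:(2,0)->N->(1,0)
  grid max=1 at (0,1)
Step 2: ant0:(3,0)->S->(4,0) | ant1:(1,0)->N->(0,0)
  grid max=2 at (4,0)
Step 3: ant0:(4,0)->N->(3,0) | ant1:(0,0)->E->(0,1)
  grid max=1 at (0,1)
Step 4: ant0:(3,0)->S->(4,0) | ant1:(0,1)->E->(0,2)
  grid max=2 at (4,0)
Step 5: ant0:(4,0)->N->(3,0) | ant1:(0,2)->E->(0,3)
  grid max=1 at (0,3)
Final grid:
  0 0 0 1
  0 0 0 0
  0 0 0 0
  1 0 0 0
  1 0 0 0
Max pheromone 1 at (0,3)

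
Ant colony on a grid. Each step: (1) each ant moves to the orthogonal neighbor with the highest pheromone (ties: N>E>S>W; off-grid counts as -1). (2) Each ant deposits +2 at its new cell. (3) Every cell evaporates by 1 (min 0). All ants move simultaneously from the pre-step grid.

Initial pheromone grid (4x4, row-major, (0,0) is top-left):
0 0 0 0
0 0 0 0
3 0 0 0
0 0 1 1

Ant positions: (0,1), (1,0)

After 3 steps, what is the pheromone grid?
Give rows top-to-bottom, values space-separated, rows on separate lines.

After step 1: ants at (0,2),(2,0)
  0 0 1 0
  0 0 0 0
  4 0 0 0
  0 0 0 0
After step 2: ants at (0,3),(1,0)
  0 0 0 1
  1 0 0 0
  3 0 0 0
  0 0 0 0
After step 3: ants at (1,3),(2,0)
  0 0 0 0
  0 0 0 1
  4 0 0 0
  0 0 0 0

0 0 0 0
0 0 0 1
4 0 0 0
0 0 0 0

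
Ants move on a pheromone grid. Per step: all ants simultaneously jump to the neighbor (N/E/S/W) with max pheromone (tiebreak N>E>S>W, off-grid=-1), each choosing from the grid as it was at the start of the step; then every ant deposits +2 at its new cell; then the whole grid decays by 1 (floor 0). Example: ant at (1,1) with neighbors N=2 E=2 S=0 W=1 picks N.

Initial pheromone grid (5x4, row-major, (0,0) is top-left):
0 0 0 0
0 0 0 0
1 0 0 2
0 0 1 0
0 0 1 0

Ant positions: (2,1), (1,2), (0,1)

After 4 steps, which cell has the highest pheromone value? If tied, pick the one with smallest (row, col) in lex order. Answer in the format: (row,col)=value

Answer: (0,3)=5

Derivation:
Step 1: ant0:(2,1)->W->(2,0) | ant1:(1,2)->N->(0,2) | ant2:(0,1)->E->(0,2)
  grid max=3 at (0,2)
Step 2: ant0:(2,0)->N->(1,0) | ant1:(0,2)->E->(0,3) | ant2:(0,2)->E->(0,3)
  grid max=3 at (0,3)
Step 3: ant0:(1,0)->S->(2,0) | ant1:(0,3)->W->(0,2) | ant2:(0,3)->W->(0,2)
  grid max=5 at (0,2)
Step 4: ant0:(2,0)->N->(1,0) | ant1:(0,2)->E->(0,3) | ant2:(0,2)->E->(0,3)
  grid max=5 at (0,3)
Final grid:
  0 0 4 5
  1 0 0 0
  1 0 0 0
  0 0 0 0
  0 0 0 0
Max pheromone 5 at (0,3)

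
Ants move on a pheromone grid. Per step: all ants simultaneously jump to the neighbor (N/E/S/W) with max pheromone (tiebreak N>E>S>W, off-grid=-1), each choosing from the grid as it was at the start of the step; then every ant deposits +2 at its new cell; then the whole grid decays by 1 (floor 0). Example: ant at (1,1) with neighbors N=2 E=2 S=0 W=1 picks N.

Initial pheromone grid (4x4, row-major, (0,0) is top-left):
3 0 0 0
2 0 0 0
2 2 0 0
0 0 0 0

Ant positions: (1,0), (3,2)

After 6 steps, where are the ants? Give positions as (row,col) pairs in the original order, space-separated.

Step 1: ant0:(1,0)->N->(0,0) | ant1:(3,2)->N->(2,2)
  grid max=4 at (0,0)
Step 2: ant0:(0,0)->S->(1,0) | ant1:(2,2)->W->(2,1)
  grid max=3 at (0,0)
Step 3: ant0:(1,0)->N->(0,0) | ant1:(2,1)->N->(1,1)
  grid max=4 at (0,0)
Step 4: ant0:(0,0)->S->(1,0) | ant1:(1,1)->S->(2,1)
  grid max=3 at (0,0)
Step 5: ant0:(1,0)->N->(0,0) | ant1:(2,1)->N->(1,1)
  grid max=4 at (0,0)
Step 6: ant0:(0,0)->S->(1,0) | ant1:(1,1)->S->(2,1)
  grid max=3 at (0,0)

(1,0) (2,1)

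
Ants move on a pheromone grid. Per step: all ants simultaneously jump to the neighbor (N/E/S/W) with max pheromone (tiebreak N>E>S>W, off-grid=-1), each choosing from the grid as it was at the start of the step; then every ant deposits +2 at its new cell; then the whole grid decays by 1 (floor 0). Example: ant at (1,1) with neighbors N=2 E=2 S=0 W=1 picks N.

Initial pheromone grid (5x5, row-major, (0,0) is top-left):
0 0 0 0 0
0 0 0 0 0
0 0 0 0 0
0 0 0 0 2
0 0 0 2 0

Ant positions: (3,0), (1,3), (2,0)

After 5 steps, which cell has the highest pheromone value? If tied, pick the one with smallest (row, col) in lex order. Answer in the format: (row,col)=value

Answer: (1,0)=5

Derivation:
Step 1: ant0:(3,0)->N->(2,0) | ant1:(1,3)->N->(0,3) | ant2:(2,0)->N->(1,0)
  grid max=1 at (0,3)
Step 2: ant0:(2,0)->N->(1,0) | ant1:(0,3)->E->(0,4) | ant2:(1,0)->S->(2,0)
  grid max=2 at (1,0)
Step 3: ant0:(1,0)->S->(2,0) | ant1:(0,4)->S->(1,4) | ant2:(2,0)->N->(1,0)
  grid max=3 at (1,0)
Step 4: ant0:(2,0)->N->(1,0) | ant1:(1,4)->N->(0,4) | ant2:(1,0)->S->(2,0)
  grid max=4 at (1,0)
Step 5: ant0:(1,0)->S->(2,0) | ant1:(0,4)->S->(1,4) | ant2:(2,0)->N->(1,0)
  grid max=5 at (1,0)
Final grid:
  0 0 0 0 0
  5 0 0 0 1
  5 0 0 0 0
  0 0 0 0 0
  0 0 0 0 0
Max pheromone 5 at (1,0)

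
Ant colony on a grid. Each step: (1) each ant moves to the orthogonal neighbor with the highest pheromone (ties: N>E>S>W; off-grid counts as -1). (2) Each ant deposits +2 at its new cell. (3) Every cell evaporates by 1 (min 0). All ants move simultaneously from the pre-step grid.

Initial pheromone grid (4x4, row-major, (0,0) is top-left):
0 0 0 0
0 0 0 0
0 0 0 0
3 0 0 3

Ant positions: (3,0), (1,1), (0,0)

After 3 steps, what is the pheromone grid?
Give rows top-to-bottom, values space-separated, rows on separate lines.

After step 1: ants at (2,0),(0,1),(0,1)
  0 3 0 0
  0 0 0 0
  1 0 0 0
  2 0 0 2
After step 2: ants at (3,0),(0,2),(0,2)
  0 2 3 0
  0 0 0 0
  0 0 0 0
  3 0 0 1
After step 3: ants at (2,0),(0,1),(0,1)
  0 5 2 0
  0 0 0 0
  1 0 0 0
  2 0 0 0

0 5 2 0
0 0 0 0
1 0 0 0
2 0 0 0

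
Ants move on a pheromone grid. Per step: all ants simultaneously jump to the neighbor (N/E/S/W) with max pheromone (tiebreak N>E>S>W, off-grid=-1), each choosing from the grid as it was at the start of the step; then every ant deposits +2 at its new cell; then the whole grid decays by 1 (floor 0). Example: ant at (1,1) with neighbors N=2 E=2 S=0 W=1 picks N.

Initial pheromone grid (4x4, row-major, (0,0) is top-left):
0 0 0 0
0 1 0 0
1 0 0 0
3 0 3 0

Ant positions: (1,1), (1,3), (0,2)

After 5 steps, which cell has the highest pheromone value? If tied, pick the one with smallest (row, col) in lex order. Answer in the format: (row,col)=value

Step 1: ant0:(1,1)->N->(0,1) | ant1:(1,3)->N->(0,3) | ant2:(0,2)->E->(0,3)
  grid max=3 at (0,3)
Step 2: ant0:(0,1)->E->(0,2) | ant1:(0,3)->S->(1,3) | ant2:(0,3)->S->(1,3)
  grid max=3 at (1,3)
Step 3: ant0:(0,2)->E->(0,3) | ant1:(1,3)->N->(0,3) | ant2:(1,3)->N->(0,3)
  grid max=7 at (0,3)
Step 4: ant0:(0,3)->S->(1,3) | ant1:(0,3)->S->(1,3) | ant2:(0,3)->S->(1,3)
  grid max=7 at (1,3)
Step 5: ant0:(1,3)->N->(0,3) | ant1:(1,3)->N->(0,3) | ant2:(1,3)->N->(0,3)
  grid max=11 at (0,3)
Final grid:
  0 0 0 11
  0 0 0 6
  0 0 0 0
  0 0 0 0
Max pheromone 11 at (0,3)

Answer: (0,3)=11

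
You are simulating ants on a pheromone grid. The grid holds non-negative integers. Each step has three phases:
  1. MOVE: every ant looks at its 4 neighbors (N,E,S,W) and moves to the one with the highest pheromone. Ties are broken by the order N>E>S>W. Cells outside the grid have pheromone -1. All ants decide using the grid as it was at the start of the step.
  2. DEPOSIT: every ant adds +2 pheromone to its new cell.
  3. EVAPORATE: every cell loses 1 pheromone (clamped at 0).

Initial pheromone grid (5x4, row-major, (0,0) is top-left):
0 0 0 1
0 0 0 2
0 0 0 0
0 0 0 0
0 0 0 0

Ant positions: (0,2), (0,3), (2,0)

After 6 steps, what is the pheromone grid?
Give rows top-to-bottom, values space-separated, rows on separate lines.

After step 1: ants at (0,3),(1,3),(1,0)
  0 0 0 2
  1 0 0 3
  0 0 0 0
  0 0 0 0
  0 0 0 0
After step 2: ants at (1,3),(0,3),(0,0)
  1 0 0 3
  0 0 0 4
  0 0 0 0
  0 0 0 0
  0 0 0 0
After step 3: ants at (0,3),(1,3),(0,1)
  0 1 0 4
  0 0 0 5
  0 0 0 0
  0 0 0 0
  0 0 0 0
After step 4: ants at (1,3),(0,3),(0,2)
  0 0 1 5
  0 0 0 6
  0 0 0 0
  0 0 0 0
  0 0 0 0
After step 5: ants at (0,3),(1,3),(0,3)
  0 0 0 8
  0 0 0 7
  0 0 0 0
  0 0 0 0
  0 0 0 0
After step 6: ants at (1,3),(0,3),(1,3)
  0 0 0 9
  0 0 0 10
  0 0 0 0
  0 0 0 0
  0 0 0 0

0 0 0 9
0 0 0 10
0 0 0 0
0 0 0 0
0 0 0 0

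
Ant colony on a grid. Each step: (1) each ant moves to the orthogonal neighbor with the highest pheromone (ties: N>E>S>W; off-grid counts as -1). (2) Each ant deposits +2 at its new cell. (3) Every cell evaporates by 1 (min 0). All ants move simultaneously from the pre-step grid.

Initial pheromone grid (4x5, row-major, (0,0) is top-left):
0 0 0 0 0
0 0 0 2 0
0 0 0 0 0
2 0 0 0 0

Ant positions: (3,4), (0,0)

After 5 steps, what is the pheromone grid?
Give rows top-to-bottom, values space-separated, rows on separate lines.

After step 1: ants at (2,4),(0,1)
  0 1 0 0 0
  0 0 0 1 0
  0 0 0 0 1
  1 0 0 0 0
After step 2: ants at (1,4),(0,2)
  0 0 1 0 0
  0 0 0 0 1
  0 0 0 0 0
  0 0 0 0 0
After step 3: ants at (0,4),(0,3)
  0 0 0 1 1
  0 0 0 0 0
  0 0 0 0 0
  0 0 0 0 0
After step 4: ants at (0,3),(0,4)
  0 0 0 2 2
  0 0 0 0 0
  0 0 0 0 0
  0 0 0 0 0
After step 5: ants at (0,4),(0,3)
  0 0 0 3 3
  0 0 0 0 0
  0 0 0 0 0
  0 0 0 0 0

0 0 0 3 3
0 0 0 0 0
0 0 0 0 0
0 0 0 0 0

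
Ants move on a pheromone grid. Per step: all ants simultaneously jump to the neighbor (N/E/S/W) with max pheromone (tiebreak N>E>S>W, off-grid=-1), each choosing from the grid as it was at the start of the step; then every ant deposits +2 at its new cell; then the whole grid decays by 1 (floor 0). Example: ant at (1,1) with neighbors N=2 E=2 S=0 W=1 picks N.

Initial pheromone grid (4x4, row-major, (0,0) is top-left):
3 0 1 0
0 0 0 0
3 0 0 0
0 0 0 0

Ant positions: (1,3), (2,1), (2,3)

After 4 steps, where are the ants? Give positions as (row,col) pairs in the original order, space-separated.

Step 1: ant0:(1,3)->N->(0,3) | ant1:(2,1)->W->(2,0) | ant2:(2,3)->N->(1,3)
  grid max=4 at (2,0)
Step 2: ant0:(0,3)->S->(1,3) | ant1:(2,0)->N->(1,0) | ant2:(1,3)->N->(0,3)
  grid max=3 at (2,0)
Step 3: ant0:(1,3)->N->(0,3) | ant1:(1,0)->S->(2,0) | ant2:(0,3)->S->(1,3)
  grid max=4 at (2,0)
Step 4: ant0:(0,3)->S->(1,3) | ant1:(2,0)->N->(1,0) | ant2:(1,3)->N->(0,3)
  grid max=4 at (0,3)

(1,3) (1,0) (0,3)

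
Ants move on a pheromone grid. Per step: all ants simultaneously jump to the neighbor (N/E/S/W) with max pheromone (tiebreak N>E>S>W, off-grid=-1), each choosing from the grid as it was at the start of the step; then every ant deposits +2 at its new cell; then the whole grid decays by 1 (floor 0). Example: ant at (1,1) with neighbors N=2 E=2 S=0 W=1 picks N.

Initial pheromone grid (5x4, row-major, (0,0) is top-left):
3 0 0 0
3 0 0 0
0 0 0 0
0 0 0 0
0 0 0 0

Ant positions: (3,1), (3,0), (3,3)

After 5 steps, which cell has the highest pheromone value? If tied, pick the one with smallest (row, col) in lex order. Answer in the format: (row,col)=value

Step 1: ant0:(3,1)->N->(2,1) | ant1:(3,0)->N->(2,0) | ant2:(3,3)->N->(2,3)
  grid max=2 at (0,0)
Step 2: ant0:(2,1)->W->(2,0) | ant1:(2,0)->N->(1,0) | ant2:(2,3)->N->(1,3)
  grid max=3 at (1,0)
Step 3: ant0:(2,0)->N->(1,0) | ant1:(1,0)->S->(2,0) | ant2:(1,3)->N->(0,3)
  grid max=4 at (1,0)
Step 4: ant0:(1,0)->S->(2,0) | ant1:(2,0)->N->(1,0) | ant2:(0,3)->S->(1,3)
  grid max=5 at (1,0)
Step 5: ant0:(2,0)->N->(1,0) | ant1:(1,0)->S->(2,0) | ant2:(1,3)->N->(0,3)
  grid max=6 at (1,0)
Final grid:
  0 0 0 1
  6 0 0 0
  5 0 0 0
  0 0 0 0
  0 0 0 0
Max pheromone 6 at (1,0)

Answer: (1,0)=6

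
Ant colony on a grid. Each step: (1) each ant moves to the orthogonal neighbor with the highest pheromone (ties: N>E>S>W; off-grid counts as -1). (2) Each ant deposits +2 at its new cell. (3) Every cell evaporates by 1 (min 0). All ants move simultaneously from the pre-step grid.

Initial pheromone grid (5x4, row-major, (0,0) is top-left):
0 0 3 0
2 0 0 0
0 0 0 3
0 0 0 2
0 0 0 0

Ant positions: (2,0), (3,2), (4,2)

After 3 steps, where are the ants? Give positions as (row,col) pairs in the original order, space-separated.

Step 1: ant0:(2,0)->N->(1,0) | ant1:(3,2)->E->(3,3) | ant2:(4,2)->N->(3,2)
  grid max=3 at (1,0)
Step 2: ant0:(1,0)->N->(0,0) | ant1:(3,3)->N->(2,3) | ant2:(3,2)->E->(3,3)
  grid max=4 at (3,3)
Step 3: ant0:(0,0)->S->(1,0) | ant1:(2,3)->S->(3,3) | ant2:(3,3)->N->(2,3)
  grid max=5 at (3,3)

(1,0) (3,3) (2,3)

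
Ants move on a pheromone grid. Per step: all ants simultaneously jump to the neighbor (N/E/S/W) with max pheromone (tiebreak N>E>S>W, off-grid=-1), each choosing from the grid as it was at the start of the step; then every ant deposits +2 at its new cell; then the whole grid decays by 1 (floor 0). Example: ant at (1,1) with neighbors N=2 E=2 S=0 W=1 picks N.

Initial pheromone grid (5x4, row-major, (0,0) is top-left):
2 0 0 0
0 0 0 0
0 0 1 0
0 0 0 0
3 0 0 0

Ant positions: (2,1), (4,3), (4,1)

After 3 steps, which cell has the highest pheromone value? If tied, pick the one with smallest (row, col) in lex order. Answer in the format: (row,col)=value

Answer: (2,2)=4

Derivation:
Step 1: ant0:(2,1)->E->(2,2) | ant1:(4,3)->N->(3,3) | ant2:(4,1)->W->(4,0)
  grid max=4 at (4,0)
Step 2: ant0:(2,2)->N->(1,2) | ant1:(3,3)->N->(2,3) | ant2:(4,0)->N->(3,0)
  grid max=3 at (4,0)
Step 3: ant0:(1,2)->S->(2,2) | ant1:(2,3)->W->(2,2) | ant2:(3,0)->S->(4,0)
  grid max=4 at (2,2)
Final grid:
  0 0 0 0
  0 0 0 0
  0 0 4 0
  0 0 0 0
  4 0 0 0
Max pheromone 4 at (2,2)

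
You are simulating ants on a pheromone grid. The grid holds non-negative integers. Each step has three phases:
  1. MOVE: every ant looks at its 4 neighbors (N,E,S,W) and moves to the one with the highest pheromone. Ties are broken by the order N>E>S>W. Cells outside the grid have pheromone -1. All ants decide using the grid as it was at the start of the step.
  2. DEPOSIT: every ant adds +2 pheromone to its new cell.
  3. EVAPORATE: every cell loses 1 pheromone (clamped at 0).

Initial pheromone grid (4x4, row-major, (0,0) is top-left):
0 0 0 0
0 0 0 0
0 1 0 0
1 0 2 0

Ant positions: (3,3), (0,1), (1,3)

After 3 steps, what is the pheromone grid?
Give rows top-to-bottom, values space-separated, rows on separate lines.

After step 1: ants at (3,2),(0,2),(0,3)
  0 0 1 1
  0 0 0 0
  0 0 0 0
  0 0 3 0
After step 2: ants at (2,2),(0,3),(0,2)
  0 0 2 2
  0 0 0 0
  0 0 1 0
  0 0 2 0
After step 3: ants at (3,2),(0,2),(0,3)
  0 0 3 3
  0 0 0 0
  0 0 0 0
  0 0 3 0

0 0 3 3
0 0 0 0
0 0 0 0
0 0 3 0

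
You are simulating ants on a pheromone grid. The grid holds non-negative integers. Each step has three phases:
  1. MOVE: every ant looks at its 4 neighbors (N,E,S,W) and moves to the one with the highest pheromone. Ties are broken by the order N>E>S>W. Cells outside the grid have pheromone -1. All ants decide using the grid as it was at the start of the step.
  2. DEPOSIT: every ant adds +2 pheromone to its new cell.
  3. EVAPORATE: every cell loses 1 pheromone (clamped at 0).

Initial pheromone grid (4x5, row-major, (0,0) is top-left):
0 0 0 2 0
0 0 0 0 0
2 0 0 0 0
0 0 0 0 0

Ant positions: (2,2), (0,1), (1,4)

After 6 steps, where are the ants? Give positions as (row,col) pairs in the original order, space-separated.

Step 1: ant0:(2,2)->N->(1,2) | ant1:(0,1)->E->(0,2) | ant2:(1,4)->N->(0,4)
  grid max=1 at (0,2)
Step 2: ant0:(1,2)->N->(0,2) | ant1:(0,2)->E->(0,3) | ant2:(0,4)->W->(0,3)
  grid max=4 at (0,3)
Step 3: ant0:(0,2)->E->(0,3) | ant1:(0,3)->W->(0,2) | ant2:(0,3)->W->(0,2)
  grid max=5 at (0,2)
Step 4: ant0:(0,3)->W->(0,2) | ant1:(0,2)->E->(0,3) | ant2:(0,2)->E->(0,3)
  grid max=8 at (0,3)
Step 5: ant0:(0,2)->E->(0,3) | ant1:(0,3)->W->(0,2) | ant2:(0,3)->W->(0,2)
  grid max=9 at (0,2)
Step 6: ant0:(0,3)->W->(0,2) | ant1:(0,2)->E->(0,3) | ant2:(0,2)->E->(0,3)
  grid max=12 at (0,3)

(0,2) (0,3) (0,3)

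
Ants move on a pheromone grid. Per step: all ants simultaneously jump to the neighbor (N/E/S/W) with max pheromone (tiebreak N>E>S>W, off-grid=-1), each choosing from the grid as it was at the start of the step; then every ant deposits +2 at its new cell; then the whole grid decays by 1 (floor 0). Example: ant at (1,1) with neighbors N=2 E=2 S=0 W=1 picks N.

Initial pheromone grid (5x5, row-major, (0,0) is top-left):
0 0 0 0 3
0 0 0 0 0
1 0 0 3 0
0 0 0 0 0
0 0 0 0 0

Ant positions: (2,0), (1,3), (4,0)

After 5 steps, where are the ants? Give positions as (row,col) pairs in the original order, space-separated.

Step 1: ant0:(2,0)->N->(1,0) | ant1:(1,3)->S->(2,3) | ant2:(4,0)->N->(3,0)
  grid max=4 at (2,3)
Step 2: ant0:(1,0)->N->(0,0) | ant1:(2,3)->N->(1,3) | ant2:(3,0)->N->(2,0)
  grid max=3 at (2,3)
Step 3: ant0:(0,0)->E->(0,1) | ant1:(1,3)->S->(2,3) | ant2:(2,0)->N->(1,0)
  grid max=4 at (2,3)
Step 4: ant0:(0,1)->E->(0,2) | ant1:(2,3)->N->(1,3) | ant2:(1,0)->N->(0,0)
  grid max=3 at (2,3)
Step 5: ant0:(0,2)->E->(0,3) | ant1:(1,3)->S->(2,3) | ant2:(0,0)->E->(0,1)
  grid max=4 at (2,3)

(0,3) (2,3) (0,1)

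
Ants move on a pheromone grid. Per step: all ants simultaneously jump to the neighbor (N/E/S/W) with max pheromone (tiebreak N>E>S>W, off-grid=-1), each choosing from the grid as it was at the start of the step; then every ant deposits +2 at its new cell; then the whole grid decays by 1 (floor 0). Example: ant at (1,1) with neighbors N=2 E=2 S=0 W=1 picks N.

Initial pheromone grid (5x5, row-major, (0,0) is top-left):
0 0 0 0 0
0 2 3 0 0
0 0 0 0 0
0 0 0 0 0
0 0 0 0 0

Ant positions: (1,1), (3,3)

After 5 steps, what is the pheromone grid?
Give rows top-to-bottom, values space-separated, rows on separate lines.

After step 1: ants at (1,2),(2,3)
  0 0 0 0 0
  0 1 4 0 0
  0 0 0 1 0
  0 0 0 0 0
  0 0 0 0 0
After step 2: ants at (1,1),(1,3)
  0 0 0 0 0
  0 2 3 1 0
  0 0 0 0 0
  0 0 0 0 0
  0 0 0 0 0
After step 3: ants at (1,2),(1,2)
  0 0 0 0 0
  0 1 6 0 0
  0 0 0 0 0
  0 0 0 0 0
  0 0 0 0 0
After step 4: ants at (1,1),(1,1)
  0 0 0 0 0
  0 4 5 0 0
  0 0 0 0 0
  0 0 0 0 0
  0 0 0 0 0
After step 5: ants at (1,2),(1,2)
  0 0 0 0 0
  0 3 8 0 0
  0 0 0 0 0
  0 0 0 0 0
  0 0 0 0 0

0 0 0 0 0
0 3 8 0 0
0 0 0 0 0
0 0 0 0 0
0 0 0 0 0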